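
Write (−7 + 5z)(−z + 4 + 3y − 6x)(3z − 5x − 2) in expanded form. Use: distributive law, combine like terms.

(−7 + 5z)(−z + 4 + 3y − 6x)(3z − 5x − 2)
= (7z − 28 − 21y + 42x − 5z^2 + 20z + 15yz − 30xz)(3z − 5x − 2)    [distributive law]
= (27z − 28 − 21y + 42x − 5z^2 + 15yz − 30xz)(3z − 5x − 2)    [combine like terms]
= 81z^2 − 135xz − 54z − 84z + 140x + 56 − 63yz + 105xy + 42y + 126xz − 210x^2 − 84x − 15z^3 + 25xz^2 + 10z^2 + 45yz^2 − 75xyz − 30yz − 90xz^2 + 150x^2z + 60xz    [distributive law]
= 91z^2 + 51xz − 138z + 56x + 56 − 93yz + 105xy + 42y − 210x^2 − 15z^3 − 65xz^2 + 45yz^2 − 75xyz + 150x^2z    [combine like terms]

91z^2 + 51xz − 138z + 56x + 56 − 93yz + 105xy + 42y − 210x^2 − 15z^3 − 65xz^2 + 45yz^2 − 75xyz + 150x^2z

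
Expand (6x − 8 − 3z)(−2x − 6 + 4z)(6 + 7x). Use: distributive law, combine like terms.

(6x − 8 − 3z)(−2x − 6 + 4z)(6 + 7x)
= (−12x² − 36x + 24xz + 16x + 48 − 32z + 6xz + 18z − 12z²)(6 + 7x)    [distributive law]
= (−12x² − 20x + 30xz + 48 − 14z − 12z²)(6 + 7x)    [combine like terms]
= −72x² − 84x³ − 120x − 140x² + 180xz + 210x²z + 288 + 336x − 84z − 98xz − 72z² − 84xz²    [distributive law]
= −212x² − 84x³ + 216x + 82xz + 210x²z + 288 − 84z − 72z² − 84xz²    [combine like terms]

−212x² − 84x³ + 216x + 82xz + 210x²z + 288 − 84z − 72z² − 84xz²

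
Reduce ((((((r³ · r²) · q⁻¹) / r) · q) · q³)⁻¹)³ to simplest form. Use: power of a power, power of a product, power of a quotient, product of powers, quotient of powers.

q⁻⁹r⁻¹²

((((((r³ · r²) · q⁻¹) / r) · q) · q³)⁻¹)³
= (((((r³ · r²) · q⁻¹) / r) · q) · q³)⁻³    [power of a power]
= (((((r³ · r²) · q⁻¹) / r) · q)⁻³) · ((q³)⁻³)    [power of a product]
= (((((r³ · r²) · q⁻¹) / r)⁻³) · (q⁻³)) · ((q³)⁻³)    [power of a product]
= (((((r³ · r²) · q⁻¹)⁻³) / (r⁻³)) · (q⁻³)) · ((q³)⁻³)    [power of a quotient]
= (((((r³ · r²)⁻³) · ((q⁻¹)⁻³)) / (r⁻³)) · (q⁻³)) · ((q³)⁻³)    [power of a product]
= ((((((r³)⁻³) · ((r²)⁻³)) · ((q⁻¹)⁻³)) / (r⁻³)) · (q⁻³)) · ((q³)⁻³)    [power of a product]
= ((((r⁻⁹ · ((r²)⁻³)) · ((q⁻¹)⁻³)) / (r⁻³)) · (q⁻³)) · ((q³)⁻³)    [power of a power]
= ((((r⁻⁹ · r⁻⁶) · ((q⁻¹)⁻³)) / (r⁻³)) · (q⁻³)) · ((q³)⁻³)    [power of a power]
= (((r⁻¹⁵ · ((q⁻¹)⁻³)) / (r⁻³)) · (q⁻³)) · ((q³)⁻³)    [product of powers]
= (((r⁻¹⁵ · q³) / (r⁻³)) · (q⁻³)) · ((q³)⁻³)    [power of a power]
= (((r⁻¹⁵ · q³) / r⁻³) · q⁻³) · q⁻⁹    [power of a power]
= q⁻⁹r⁻¹²    [quotient of powers; product of powers]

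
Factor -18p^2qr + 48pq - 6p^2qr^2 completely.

-18p^2qr + 48pq - 6p^2qr^2
= 6(-3p^2qr + 8pq - p^2qr^2)    [factor out 6]
= 6pq(-3pr + 8 - pr^2)    [factor out pq]

6pq(-3pr + 8 - pr^2)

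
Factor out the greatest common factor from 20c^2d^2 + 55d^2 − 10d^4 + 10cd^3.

5d^2(4c^2 + 11 − 2d^2 + 2cd)

20c^2d^2 + 55d^2 − 10d^4 + 10cd^3
= 5(4c^2d^2 + 11d^2 − 2d^4 + 2cd^3)    [factor out 5]
= 5d^2(4c^2 + 11 − 2d^2 + 2cd)    [factor out d^2]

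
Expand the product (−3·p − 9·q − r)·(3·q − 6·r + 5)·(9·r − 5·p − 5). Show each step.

(−3·p − 9·q − r)·(3·q − 6·r + 5)·(9·r − 5·p − 5)
= (−9·p·q + 18·p·r − 15·p − 27·q² + 54·q·r − 45·q − 3·q·r + 6·r² − 5·r)·(9·r − 5·p − 5)    [distributive law]
= (−9·p·q + 18·p·r − 15·p − 27·q² + 51·q·r − 45·q + 6·r² − 5·r)·(9·r − 5·p − 5)    [combine like terms]
= −81·p·q·r + 45·p²·q + 45·p·q + 162·p·r² − 90·p²·r − 90·p·r − 135·p·r + 75·p² + 75·p − 243·q²·r + 135·p·q² + 135·q² + 459·q·r² − 255·p·q·r − 255·q·r − 405·q·r + 225·p·q + 225·q + 54·r³ − 30·p·r² − 30·r² − 45·r² + 25·p·r + 25·r    [distributive law]
= −336·p·q·r + 45·p²·q + 270·p·q + 132·p·r² − 90·p²·r − 200·p·r + 75·p² + 75·p − 243·q²·r + 135·p·q² + 135·q² + 459·q·r² − 660·q·r + 225·q + 54·r³ − 75·r² + 25·r    [combine like terms]

−336·p·q·r + 45·p²·q + 270·p·q + 132·p·r² − 90·p²·r − 200·p·r + 75·p² + 75·p − 243·q²·r + 135·p·q² + 135·q² + 459·q·r² − 660·q·r + 225·q + 54·r³ − 75·r² + 25·r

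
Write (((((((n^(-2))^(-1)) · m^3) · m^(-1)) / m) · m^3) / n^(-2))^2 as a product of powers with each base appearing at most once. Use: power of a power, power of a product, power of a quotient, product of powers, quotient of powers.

(((((((n^(-2))^(-1)) · m^3) · m^(-1)) / m) · m^3) / n^(-2))^2
= (((((((n^(-2))^(-1)) · m^3) · m^(-1)) / m) · m^3)^2) / ((n^(-2))^2)    [power of a quotient]
= (((((((n^(-2))^(-1)) · m^3) · m^(-1)) / m)^2) · ((m^3)^2)) / ((n^(-2))^2)    [power of a product]
= (((((((n^(-2))^(-1)) · m^3) · m^(-1))^2) / (m^2)) · ((m^3)^2)) / ((n^(-2))^2)    [power of a quotient]
= (((((((n^(-2))^(-1)) · m^3)^2) · ((m^(-1))^2)) / (m^2)) · ((m^3)^2)) / ((n^(-2))^2)    [power of a product]
= (((((((n^(-2))^(-1))^2) · ((m^3)^2)) · ((m^(-1))^2)) / (m^2)) · ((m^3)^2)) / ((n^(-2))^2)    [power of a product]
= ((((((n^(-2))^(-2)) · ((m^3)^2)) · ((m^(-1))^2)) / (m^2)) · ((m^3)^2)) / ((n^(-2))^2)    [power of a power]
= ((((n^4 · ((m^3)^2)) · ((m^(-1))^2)) / (m^2)) · ((m^3)^2)) / ((n^(-2))^2)    [power of a power]
= ((((n^4 · m^6) · ((m^(-1))^2)) / (m^2)) · ((m^3)^2)) / ((n^(-2))^2)    [power of a power]
= ((((n^4 · m^6) · m^(-2)) / (m^2)) · ((m^3)^2)) / ((n^(-2))^2)    [power of a power]
= ((((n^4 · m^6) · m^(-2)) / m^2) · m^6) / ((n^(-2))^2)    [power of a power]
= ((((n^4 · m^6) · m^(-2)) / m^2) · m^6) / n^(-4)    [power of a power]
= m^8n^8    [quotient of powers; product of powers]

m^8n^8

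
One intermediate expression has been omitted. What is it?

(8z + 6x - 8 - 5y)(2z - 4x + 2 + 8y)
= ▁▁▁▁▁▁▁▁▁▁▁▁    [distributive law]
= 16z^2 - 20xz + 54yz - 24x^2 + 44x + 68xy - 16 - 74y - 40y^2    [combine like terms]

After distributive law, the bracketed line is:

16z^2 - 32xz + 16z + 64yz + 12xz - 24x^2 + 12x + 48xy - 16z + 32x - 16 - 64y - 10yz + 20xy - 10y - 40y^2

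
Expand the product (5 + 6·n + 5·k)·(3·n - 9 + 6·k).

-39·n - 45 - 15·k + 18·n² + 51·k·n + 30·k²

(5 + 6·n + 5·k)·(3·n - 9 + 6·k)
= 15·n - 45 + 30·k + 18·n² - 54·n + 36·k·n + 15·k·n - 45·k + 30·k²    [distributive law]
= -39·n - 45 - 15·k + 18·n² + 51·k·n + 30·k²    [combine like terms]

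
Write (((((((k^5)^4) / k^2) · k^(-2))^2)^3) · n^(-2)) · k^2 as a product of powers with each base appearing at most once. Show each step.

k^98n^(-2)

(((((((k^5)^4) / k^2) · k^(-2))^2)^3) · n^(-2)) · k^2
= ((((((k^5)^4) / k^2) · k^(-2))^6) · n^(-2)) · k^2    [power of a power]
= ((((((k^5)^4) / k^2)^6) · ((k^(-2))^6)) · n^(-2)) · k^2    [power of a product]
= ((((((k^5)^4)^6) / ((k^2)^6)) · ((k^(-2))^6)) · n^(-2)) · k^2    [power of a quotient]
= (((((k^5)^24) / ((k^2)^6)) · ((k^(-2))^6)) · n^(-2)) · k^2    [power of a power]
= (((k^120 / ((k^2)^6)) · ((k^(-2))^6)) · n^(-2)) · k^2    [power of a power]
= (((k^120 / k^12) · ((k^(-2))^6)) · n^(-2)) · k^2    [power of a power]
= ((k^108 · ((k^(-2))^6)) · n^(-2)) · k^2    [quotient of powers]
= ((k^108 · k^(-12)) · n^(-2)) · k^2    [power of a power]
= (k^96 · n^(-2)) · k^2    [product of powers]
= k^98n^(-2)    [product of powers]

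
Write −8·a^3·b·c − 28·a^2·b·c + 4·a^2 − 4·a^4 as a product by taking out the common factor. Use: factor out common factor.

4·a^2(−2·a·b·c − 7·b·c + 1 − a^2)

−8·a^3·b·c − 28·a^2·b·c + 4·a^2 − 4·a^4
= 4(−2·a^3·b·c − 7·a^2·b·c + a^2 − a^4)    [factor out 4]
= 4·a^2(−2·a·b·c − 7·b·c + 1 − a^2)    [factor out a^2]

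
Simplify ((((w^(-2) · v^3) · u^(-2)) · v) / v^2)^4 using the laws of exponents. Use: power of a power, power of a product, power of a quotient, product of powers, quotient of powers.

u^(-8)v^8w^(-8)

((((w^(-2) · v^3) · u^(-2)) · v) / v^2)^4
= ((((w^(-2) · v^3) · u^(-2)) · v)^4) / ((v^2)^4)    [power of a quotient]
= ((((w^(-2) · v^3) · u^(-2))^4) · (v^4)) / ((v^2)^4)    [power of a product]
= ((((w^(-2) · v^3)^4) · ((u^(-2))^4)) · (v^4)) / ((v^2)^4)    [power of a product]
= (((((w^(-2))^4) · ((v^3)^4)) · ((u^(-2))^4)) · (v^4)) / ((v^2)^4)    [power of a product]
= (((w^(-8) · ((v^3)^4)) · ((u^(-2))^4)) · (v^4)) / ((v^2)^4)    [power of a power]
= (((w^(-8) · v^12) · ((u^(-2))^4)) · (v^4)) / ((v^2)^4)    [power of a power]
= (((w^(-8) · v^12) · u^(-8)) · (v^4)) / ((v^2)^4)    [power of a power]
= (((w^(-8) · v^12) · u^(-8)) · v^4) / v^8    [power of a power]
= u^(-8)v^8w^(-8)    [quotient of powers; product of powers]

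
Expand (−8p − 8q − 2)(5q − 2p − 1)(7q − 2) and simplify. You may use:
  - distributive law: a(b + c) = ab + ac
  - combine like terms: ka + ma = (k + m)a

(−8p − 8q − 2)(5q − 2p − 1)(7q − 2)
= (−40pq + 16p² + 8p − 40q² + 16pq + 8q − 10q + 4p + 2)(7q − 2)    [distributive law]
= (−24pq + 16p² + 12p − 40q² − 2q + 2)(7q − 2)    [combine like terms]
= −168pq² + 48pq + 112p²q − 32p² + 84pq − 24p − 280q³ + 80q² − 14q² + 4q + 14q − 4    [distributive law]
= −168pq² + 132pq + 112p²q − 32p² − 24p − 280q³ + 66q² + 18q − 4    [combine like terms]

−168pq² + 132pq + 112p²q − 32p² − 24p − 280q³ + 66q² + 18q − 4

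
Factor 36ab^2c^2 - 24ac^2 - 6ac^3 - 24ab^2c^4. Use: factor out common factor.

36ab^2c^2 - 24ac^2 - 6ac^3 - 24ab^2c^4
= 6(6ab^2c^2 - 4ac^2 - ac^3 - 4ab^2c^4)    [factor out 6]
= 6ac^2(6b^2 - 4 - c - 4b^2c^2)    [factor out ac^2]

6ac^2(6b^2 - 4 - c - 4b^2c^2)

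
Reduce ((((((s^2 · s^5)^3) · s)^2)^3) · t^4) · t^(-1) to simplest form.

((((((s^2 · s^5)^3) · s)^2)^3) · t^4) · t^(-1)
= (((((s^2 · s^5)^3) · s)^6) · t^4) · t^(-1)    [power of a power]
= (((((s^2 · s^5)^3)^6) · (s^6)) · t^4) · t^(-1)    [power of a product]
= ((((s^2 · s^5)^18) · (s^6)) · t^4) · t^(-1)    [power of a power]
= (((((s^2)^18) · ((s^5)^18)) · (s^6)) · t^4) · t^(-1)    [power of a product]
= (((s^36 · ((s^5)^18)) · (s^6)) · t^4) · t^(-1)    [power of a power]
= (((s^36 · s^90) · (s^6)) · t^4) · t^(-1)    [power of a power]
= ((s^126 · (s^6)) · t^4) · t^(-1)    [product of powers]
= (s^132 · t^4) · t^(-1)    [product of powers]
= s^132t^3    [product of powers]

s^132t^3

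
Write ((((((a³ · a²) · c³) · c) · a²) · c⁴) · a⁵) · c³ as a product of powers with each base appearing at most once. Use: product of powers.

((((((a³ · a²) · c³) · c) · a²) · c⁴) · a⁵) · c³
= (((((a⁵ · c³) · c) · a²) · c⁴) · a⁵) · c³    [product of powers]
= a¹²c¹¹    [product of powers]

a¹²c¹¹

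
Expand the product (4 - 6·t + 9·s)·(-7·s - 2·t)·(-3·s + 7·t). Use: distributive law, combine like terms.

(4 - 6·t + 9·s)·(-7·s - 2·t)·(-3·s + 7·t)
= (-28·s - 8·t + 42·s·t + 12·t^2 - 63·s^2 - 18·s·t)·(-3·s + 7·t)    [distributive law]
= (-28·s - 8·t + 24·s·t + 12·t^2 - 63·s^2)·(-3·s + 7·t)    [combine like terms]
= 84·s^2 - 196·s·t + 24·s·t - 56·t^2 - 72·s^2·t + 168·s·t^2 - 36·s·t^2 + 84·t^3 + 189·s^3 - 441·s^2·t    [distributive law]
= 84·s^2 - 172·s·t - 56·t^2 - 513·s^2·t + 132·s·t^2 + 84·t^3 + 189·s^3    [combine like terms]

84·s^2 - 172·s·t - 56·t^2 - 513·s^2·t + 132·s·t^2 + 84·t^3 + 189·s^3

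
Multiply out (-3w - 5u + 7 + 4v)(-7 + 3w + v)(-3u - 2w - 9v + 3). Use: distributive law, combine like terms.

-241uw - 111w^2 - 309vw + 224w + 57uw^2 + 18w^3 + 63vw^2 + 118uvw - 89v^2w - 105u^2 - 267uv + 252u + 45u^2w + 15u^2v + 33uv^2 + 378v - 147 + 201v^2 - 36v^3

(-3w - 5u + 7 + 4v)(-7 + 3w + v)(-3u - 2w - 9v + 3)
= (21w - 9w^2 - 3vw + 35u - 15uw - 5uv - 49 + 21w + 7v - 28v + 12vw + 4v^2)(-3u - 2w - 9v + 3)    [distributive law]
= (42w - 9w^2 + 9vw + 35u - 15uw - 5uv - 49 - 21v + 4v^2)(-3u - 2w - 9v + 3)    [combine like terms]
= -126uw - 84w^2 - 378vw + 126w + 27uw^2 + 18w^3 + 81vw^2 - 27w^2 - 27uvw - 18vw^2 - 81v^2w + 27vw - 105u^2 - 70uw - 315uv + 105u + 45u^2w + 30uw^2 + 135uvw - 45uw + 15u^2v + 10uvw + 45uv^2 - 15uv + 147u + 98w + 441v - 147 + 63uv + 42vw + 189v^2 - 63v - 12uv^2 - 8v^2w - 36v^3 + 12v^2    [distributive law]
= -241uw - 111w^2 - 309vw + 224w + 57uw^2 + 18w^3 + 63vw^2 + 118uvw - 89v^2w - 105u^2 - 267uv + 252u + 45u^2w + 15u^2v + 33uv^2 + 378v - 147 + 201v^2 - 36v^3    [combine like terms]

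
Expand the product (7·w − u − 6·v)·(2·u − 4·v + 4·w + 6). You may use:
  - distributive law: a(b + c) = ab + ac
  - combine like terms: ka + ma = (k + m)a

10·u·w − 52·v·w + 28·w^2 + 42·w − 2·u^2 − 8·u·v − 6·u + 24·v^2 − 36·v

(7·w − u − 6·v)·(2·u − 4·v + 4·w + 6)
= 14·u·w − 28·v·w + 28·w^2 + 42·w − 2·u^2 + 4·u·v − 4·u·w − 6·u − 12·u·v + 24·v^2 − 24·v·w − 36·v    [distributive law]
= 10·u·w − 52·v·w + 28·w^2 + 42·w − 2·u^2 − 8·u·v − 6·u + 24·v^2 − 36·v    [combine like terms]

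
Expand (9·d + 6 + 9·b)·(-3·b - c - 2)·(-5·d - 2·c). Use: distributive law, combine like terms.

135·b·d² + 99·b·c·d + 45·c·d² + 18·c²·d + 90·d² + 66·c·d + 180·b·d + 72·b·c + 12·c² + 60·d + 24·c + 135·b²·d + 54·b²·c + 18·b·c²

(9·d + 6 + 9·b)·(-3·b - c - 2)·(-5·d - 2·c)
= (-27·b·d - 9·c·d - 18·d - 18·b - 6·c - 12 - 27·b² - 9·b·c - 18·b)·(-5·d - 2·c)    [distributive law]
= (-27·b·d - 9·c·d - 18·d - 36·b - 6·c - 12 - 27·b² - 9·b·c)·(-5·d - 2·c)    [combine like terms]
= 135·b·d² + 54·b·c·d + 45·c·d² + 18·c²·d + 90·d² + 36·c·d + 180·b·d + 72·b·c + 30·c·d + 12·c² + 60·d + 24·c + 135·b²·d + 54·b²·c + 45·b·c·d + 18·b·c²    [distributive law]
= 135·b·d² + 99·b·c·d + 45·c·d² + 18·c²·d + 90·d² + 66·c·d + 180·b·d + 72·b·c + 12·c² + 60·d + 24·c + 135·b²·d + 54·b²·c + 18·b·c²    [combine like terms]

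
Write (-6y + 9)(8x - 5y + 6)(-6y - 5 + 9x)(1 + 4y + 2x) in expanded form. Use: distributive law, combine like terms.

(-6y + 9)(8x - 5y + 6)(-6y - 5 + 9x)(1 + 4y + 2x)
= (-48xy + 30y^2 - 36y + 72x - 45y + 54)(-6y - 5 + 9x)(1 + 4y + 2x)    [distributive law]
= (-48xy + 30y^2 - 81y + 72x + 54)(-6y - 5 + 9x)(1 + 4y + 2x)    [combine like terms]
= (288xy^2 + 240xy - 432x^2y - 180y^3 - 150y^2 + 270xy^2 + 486y^2 + 405y - 729xy - 432xy - 360x + 648x^2 - 324y - 270 + 486x)(1 + 4y + 2x)    [distributive law]
= (558xy^2 - 921xy - 432x^2y - 180y^3 + 336y^2 + 81y + 126x + 648x^2 - 270)(1 + 4y + 2x)    [combine like terms]
= 558xy^2 + 2232xy^3 + 1116x^2y^2 - 921xy - 3684xy^2 - 1842x^2y - 432x^2y - 1728x^2y^2 - 864x^3y - 180y^3 - 720y^4 - 360xy^3 + 336y^2 + 1344y^3 + 672xy^2 + 81y + 324y^2 + 162xy + 126x + 504xy + 252x^2 + 648x^2 + 2592x^2y + 1296x^3 - 270 - 1080y - 540x    [distributive law]
= -2454xy^2 + 1872xy^3 - 612x^2y^2 - 255xy + 318x^2y - 864x^3y + 1164y^3 - 720y^4 + 660y^2 - 999y - 414x + 900x^2 + 1296x^3 - 270    [combine like terms]

-2454xy^2 + 1872xy^3 - 612x^2y^2 - 255xy + 318x^2y - 864x^3y + 1164y^3 - 720y^4 + 660y^2 - 999y - 414x + 900x^2 + 1296x^3 - 270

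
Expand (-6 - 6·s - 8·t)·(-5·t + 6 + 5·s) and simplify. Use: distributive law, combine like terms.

-18·t - 36 - 66·s - 10·s·t - 30·s^2 + 40·t^2

(-6 - 6·s - 8·t)·(-5·t + 6 + 5·s)
= 30·t - 36 - 30·s + 30·s·t - 36·s - 30·s^2 + 40·t^2 - 48·t - 40·s·t    [distributive law]
= -18·t - 36 - 66·s - 10·s·t - 30·s^2 + 40·t^2    [combine like terms]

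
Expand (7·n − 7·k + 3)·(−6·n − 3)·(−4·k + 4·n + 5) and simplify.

(7·n − 7·k + 3)·(−6·n − 3)·(−4·k + 4·n + 5)
= (−42·n^2 − 21·n + 42·k·n + 21·k − 18·n − 9)·(−4·k + 4·n + 5)    [distributive law]
= (−42·n^2 − 39·n + 42·k·n + 21·k − 9)·(−4·k + 4·n + 5)    [combine like terms]
= 168·k·n^2 − 168·n^3 − 210·n^2 + 156·k·n − 156·n^2 − 195·n − 168·k^2·n + 168·k·n^2 + 210·k·n − 84·k^2 + 84·k·n + 105·k + 36·k − 36·n − 45    [distributive law]
= 336·k·n^2 − 168·n^3 − 366·n^2 + 450·k·n − 231·n − 168·k^2·n − 84·k^2 + 141·k − 45    [combine like terms]

336·k·n^2 − 168·n^3 − 366·n^2 + 450·k·n − 231·n − 168·k^2·n − 84·k^2 + 141·k − 45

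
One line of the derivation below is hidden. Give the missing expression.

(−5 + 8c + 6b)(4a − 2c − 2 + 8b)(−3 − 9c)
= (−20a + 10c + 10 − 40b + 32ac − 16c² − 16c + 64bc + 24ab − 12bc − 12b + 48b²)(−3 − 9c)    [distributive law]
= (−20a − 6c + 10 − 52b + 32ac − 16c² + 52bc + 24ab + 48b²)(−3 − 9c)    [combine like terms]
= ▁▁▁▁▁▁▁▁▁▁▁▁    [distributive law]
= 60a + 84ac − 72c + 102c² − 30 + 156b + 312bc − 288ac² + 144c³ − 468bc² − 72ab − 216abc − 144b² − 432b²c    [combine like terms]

By distributive law:

60a + 180ac + 18c + 54c² − 30 − 90c + 156b + 468bc − 96ac − 288ac² + 48c² + 144c³ − 156bc − 468bc² − 72ab − 216abc − 144b² − 432b²c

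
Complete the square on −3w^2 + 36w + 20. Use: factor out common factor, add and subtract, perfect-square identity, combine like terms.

−3w^2 + 36w + 20
= −3(w^2 − 12w) + 20    [factor out -3 from the w-terms]
= −3(w^2 − 12w + 36 − 36) + 20    [add and subtract 36 inside the bracket]
= −3(w − 6)^2 + 108 + 20    [perfect-square identity]
= −3(w − 6)^2 + 128    [combine constants]

−3(w − 6)^2 + 128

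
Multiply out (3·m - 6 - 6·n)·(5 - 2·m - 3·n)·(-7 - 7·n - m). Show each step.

(3·m - 6 - 6·n)·(5 - 2·m - 3·n)·(-7 - 7·n - m)
= (15·m - 6·m² - 9·m·n - 30 + 12·m + 18·n - 30·n + 12·m·n + 18·n²)·(-7 - 7·n - m)    [distributive law]
= (27·m - 6·m² + 3·m·n - 30 - 12·n + 18·n²)·(-7 - 7·n - m)    [combine like terms]
= -189·m - 189·m·n - 27·m² + 42·m² + 42·m²·n + 6·m³ - 21·m·n - 21·m·n² - 3·m²·n + 210 + 210·n + 30·m + 84·n + 84·n² + 12·m·n - 126·n² - 126·n³ - 18·m·n²    [distributive law]
= -159·m - 198·m·n + 15·m² + 39·m²·n + 6·m³ - 39·m·n² + 210 + 294·n - 42·n² - 126·n³    [combine like terms]

-159·m - 198·m·n + 15·m² + 39·m²·n + 6·m³ - 39·m·n² + 210 + 294·n - 42·n² - 126·n³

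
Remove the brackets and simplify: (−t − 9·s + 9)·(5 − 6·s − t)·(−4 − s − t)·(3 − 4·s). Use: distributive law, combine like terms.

(−t − 9·s + 9)·(5 − 6·s − t)·(−4 − s − t)·(3 − 4·s)
= (−5·t + 6·s·t + t² − 45·s + 54·s² + 9·s·t + 45 − 54·s − 9·t)·(−4 − s − t)·(3 − 4·s)    [distributive law]
= (−14·t + 15·s·t + t² − 99·s + 54·s² + 45)·(−4 − s − t)·(3 − 4·s)    [combine like terms]
= (56·t + 14·s·t + 14·t² − 60·s·t − 15·s²·t − 15·s·t² − 4·t² − s·t² − t³ + 396·s + 99·s² + 99·s·t − 216·s² − 54·s³ − 54·s²·t − 180 − 45·s − 45·t)·(3 − 4·s)    [distributive law]
= (11·t + 53·s·t + 10·t² − 69·s²·t − 16·s·t² − t³ + 351·s − 117·s² − 54·s³ − 180)·(3 − 4·s)    [combine like terms]
= 33·t − 44·s·t + 159·s·t − 212·s²·t + 30·t² − 40·s·t² − 207·s²·t + 276·s³·t − 48·s·t² + 64·s²·t² − 3·t³ + 4·s·t³ + 1053·s − 1404·s² − 351·s² + 468·s³ − 162·s³ + 216·s⁴ − 540 + 720·s    [distributive law]
= 33·t + 115·s·t − 419·s²·t + 30·t² − 88·s·t² + 276·s³·t + 64·s²·t² − 3·t³ + 4·s·t³ + 1773·s − 1755·s² + 306·s³ + 216·s⁴ − 540    [combine like terms]

33·t + 115·s·t − 419·s²·t + 30·t² − 88·s·t² + 276·s³·t + 64·s²·t² − 3·t³ + 4·s·t³ + 1773·s − 1755·s² + 306·s³ + 216·s⁴ − 540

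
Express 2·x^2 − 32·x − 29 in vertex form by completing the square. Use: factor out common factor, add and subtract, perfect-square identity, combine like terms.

2(x − 8)^2 − 157

2·x^2 − 32·x − 29
= 2(x^2 − 16·x) − 29    [factor out 2 from the x-terms]
= 2(x^2 − 16·x + 64 − 64) − 29    [add and subtract 64 inside the bracket]
= 2(x − 8)^2 − 128 − 29    [perfect-square identity]
= 2(x − 8)^2 − 157    [combine constants]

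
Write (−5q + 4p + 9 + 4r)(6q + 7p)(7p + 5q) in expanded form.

(−5q + 4p + 9 + 4r)(6q + 7p)(7p + 5q)
= (−30q² − 35pq + 24pq + 28p² + 54q + 63p + 24qr + 28pr)(7p + 5q)    [distributive law]
= (−30q² − 11pq + 28p² + 54q + 63p + 24qr + 28pr)(7p + 5q)    [combine like terms]
= −210pq² − 150q³ − 77p²q − 55pq² + 196p³ + 140p²q + 378pq + 270q² + 441p² + 315pq + 168pqr + 120q²r + 196p²r + 140pqr    [distributive law]
= −265pq² − 150q³ + 63p²q + 196p³ + 693pq + 270q² + 441p² + 308pqr + 120q²r + 196p²r    [combine like terms]

−265pq² − 150q³ + 63p²q + 196p³ + 693pq + 270q² + 441p² + 308pqr + 120q²r + 196p²r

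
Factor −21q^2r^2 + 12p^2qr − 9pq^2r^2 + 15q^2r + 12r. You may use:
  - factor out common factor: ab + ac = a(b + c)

−21q^2r^2 + 12p^2qr − 9pq^2r^2 + 15q^2r + 12r
= 3(−7q^2r^2 + 4p^2qr − 3pq^2r^2 + 5q^2r + 4r)    [factor out 3]
= 3r(−7q^2r + 4p^2q − 3pq^2r + 5q^2 + 4)    [factor out r]

3r(−7q^2r + 4p^2q − 3pq^2r + 5q^2 + 4)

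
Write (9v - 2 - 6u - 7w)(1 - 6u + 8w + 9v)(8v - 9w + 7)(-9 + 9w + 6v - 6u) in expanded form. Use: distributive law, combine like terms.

-4929v^2 + 10128v^2w - 2862v^3 + 558uv^2 - 1209vw + 3291vw^2 - 15024uvw + 627v + 7098uv + 1710uv^2w - 9072uv^3 + 6912u^2v^2 + 11814uvw^2 - 4896u^2vw + 3168u^2v - 9087v^2w^2 + 1890v^3w - 1737vw^3 + 3888v^4 + 1161w + 378w^2 + 2100uw + 126 - 294u - 240uw^2 + 5760u^2w - 2520u^2 - 6201w^3 - 1728u^3v - 3240u^2w^2 + 1944u^3w - 1512u^3 - 2538uw^3 + 4536w^4

(9v - 2 - 6u - 7w)(1 - 6u + 8w + 9v)(8v - 9w + 7)(-9 + 9w + 6v - 6u)
= (9v - 54uv + 72vw + 81v^2 - 2 + 12u - 16w - 18v - 6u + 36u^2 - 48uw - 54uv - 7w + 42uw - 56w^2 - 63vw)(8v - 9w + 7)(-9 + 9w + 6v - 6u)    [distributive law]
= (-9v - 108uv + 9vw + 81v^2 - 2 + 6u - 23w + 36u^2 - 6uw - 56w^2)(8v - 9w + 7)(-9 + 9w + 6v - 6u)    [combine like terms]
= (-72v^2 + 81vw - 63v - 864uv^2 + 972uvw - 756uv + 72v^2w - 81vw^2 + 63vw + 648v^3 - 729v^2w + 567v^2 - 16v + 18w - 14 + 48uv - 54uw + 42u - 184vw + 207w^2 - 161w + 288u^2v - 324u^2w + 252u^2 - 48uvw + 54uw^2 - 42uw - 448vw^2 + 504w^3 - 392w^2)(-9 + 9w + 6v - 6u)    [distributive law]
= (495v^2 - 40vw - 79v - 864uv^2 + 924uvw - 708uv - 657v^2w - 529vw^2 + 648v^3 - 143w - 14 - 96uw + 42u - 185w^2 + 288u^2v - 324u^2w + 252u^2 + 54uw^2 + 504w^3)(-9 + 9w + 6v - 6u)    [combine like terms]
= -4455v^2 + 4455v^2w + 2970v^3 - 2970uv^2 + 360vw - 360vw^2 - 240v^2w + 240uvw + 711v - 711vw - 474v^2 + 474uv + 7776uv^2 - 7776uv^2w - 5184uv^3 + 5184u^2v^2 - 8316uvw + 8316uvw^2 + 5544uv^2w - 5544u^2vw + 6372uv - 6372uvw - 4248uv^2 + 4248u^2v + 5913v^2w - 5913v^2w^2 - 3942v^3w + 3942uv^2w + 4761vw^2 - 4761vw^3 - 3174v^2w^2 + 3174uvw^2 - 5832v^3 + 5832v^3w + 3888v^4 - 3888uv^3 + 1287w - 1287w^2 - 858vw + 858uw + 126 - 126w - 84v + 84u + 864uw - 864uw^2 - 576uvw + 576u^2w - 378u + 378uw + 252uv - 252u^2 + 1665w^2 - 1665w^3 - 1110vw^2 + 1110uw^2 - 2592u^2v + 2592u^2vw + 1728u^2v^2 - 1728u^3v + 2916u^2w - 2916u^2w^2 - 1944u^2vw + 1944u^3w - 2268u^2 + 2268u^2w + 1512u^2v - 1512u^3 - 486uw^2 + 486uw^3 + 324uvw^2 - 324u^2w^2 - 4536w^3 + 4536w^4 + 3024vw^3 - 3024uw^3    [distributive law]
= -4929v^2 + 10128v^2w - 2862v^3 + 558uv^2 - 1209vw + 3291vw^2 - 15024uvw + 627v + 7098uv + 1710uv^2w - 9072uv^3 + 6912u^2v^2 + 11814uvw^2 - 4896u^2vw + 3168u^2v - 9087v^2w^2 + 1890v^3w - 1737vw^3 + 3888v^4 + 1161w + 378w^2 + 2100uw + 126 - 294u - 240uw^2 + 5760u^2w - 2520u^2 - 6201w^3 - 1728u^3v - 3240u^2w^2 + 1944u^3w - 1512u^3 - 2538uw^3 + 4536w^4    [combine like terms]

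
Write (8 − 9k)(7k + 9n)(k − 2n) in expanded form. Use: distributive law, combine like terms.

(8 − 9k)(7k + 9n)(k − 2n)
= (56k + 72n − 63k^2 − 81kn)(k − 2n)    [distributive law]
= 56k^2 − 112kn + 72kn − 144n^2 − 63k^3 + 126k^2n − 81k^2n + 162kn^2    [distributive law]
= 56k^2 − 40kn − 144n^2 − 63k^3 + 45k^2n + 162kn^2    [combine like terms]

56k^2 − 40kn − 144n^2 − 63k^3 + 45k^2n + 162kn^2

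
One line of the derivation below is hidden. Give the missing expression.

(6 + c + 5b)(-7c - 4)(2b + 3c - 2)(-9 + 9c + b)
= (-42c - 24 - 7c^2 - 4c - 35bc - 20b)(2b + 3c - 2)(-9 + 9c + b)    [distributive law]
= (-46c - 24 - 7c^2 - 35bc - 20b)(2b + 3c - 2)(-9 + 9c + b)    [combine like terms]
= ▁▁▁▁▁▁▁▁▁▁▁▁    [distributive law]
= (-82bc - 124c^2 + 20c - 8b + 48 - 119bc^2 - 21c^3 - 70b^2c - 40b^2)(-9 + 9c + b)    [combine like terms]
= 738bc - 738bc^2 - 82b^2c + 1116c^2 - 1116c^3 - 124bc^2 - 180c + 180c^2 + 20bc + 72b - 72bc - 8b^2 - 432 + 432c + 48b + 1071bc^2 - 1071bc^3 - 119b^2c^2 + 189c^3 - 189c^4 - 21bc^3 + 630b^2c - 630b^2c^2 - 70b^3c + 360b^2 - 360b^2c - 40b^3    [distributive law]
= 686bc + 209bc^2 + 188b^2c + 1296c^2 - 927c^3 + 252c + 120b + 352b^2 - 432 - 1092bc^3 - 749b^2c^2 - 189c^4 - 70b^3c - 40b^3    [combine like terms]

By distributive law:

(-92bc - 138c^2 + 92c - 48b - 72c + 48 - 14bc^2 - 21c^3 + 14c^2 - 70b^2c - 105bc^2 + 70bc - 40b^2 - 60bc + 40b)(-9 + 9c + b)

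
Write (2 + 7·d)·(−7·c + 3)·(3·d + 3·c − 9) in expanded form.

(2 + 7·d)·(−7·c + 3)·(3·d + 3·c − 9)
= (−14·c + 6 − 49·c·d + 21·d)·(3·d + 3·c − 9)    [distributive law]
= −42·c·d − 42·c^2 + 126·c + 18·d + 18·c − 54 − 147·c·d^2 − 147·c^2·d + 441·c·d + 63·d^2 + 63·c·d − 189·d    [distributive law]
= 462·c·d − 42·c^2 + 144·c − 171·d − 54 − 147·c·d^2 − 147·c^2·d + 63·d^2    [combine like terms]

462·c·d − 42·c^2 + 144·c − 171·d − 54 − 147·c·d^2 − 147·c^2·d + 63·d^2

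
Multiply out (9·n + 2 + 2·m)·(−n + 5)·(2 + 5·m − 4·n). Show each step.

(9·n + 2 + 2·m)·(−n + 5)·(2 + 5·m − 4·n)
= (−9·n² + 45·n − 2·n + 10 − 2·m·n + 10·m)·(2 + 5·m − 4·n)    [distributive law]
= (−9·n² + 43·n + 10 − 2·m·n + 10·m)·(2 + 5·m − 4·n)    [combine like terms]
= −18·n² − 45·m·n² + 36·n³ + 86·n + 215·m·n − 172·n² + 20 + 50·m − 40·n − 4·m·n − 10·m²·n + 8·m·n² + 20·m + 50·m² − 40·m·n    [distributive law]
= −190·n² − 37·m·n² + 36·n³ + 46·n + 171·m·n + 20 + 70·m − 10·m²·n + 50·m²    [combine like terms]

−190·n² − 37·m·n² + 36·n³ + 46·n + 171·m·n + 20 + 70·m − 10·m²·n + 50·m²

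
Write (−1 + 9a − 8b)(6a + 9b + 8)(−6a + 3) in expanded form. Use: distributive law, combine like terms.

−234a^2 + 246a + 537ab − 219b − 24 − 324a^3 − 198a^2b + 432ab^2 − 216b^2

(−1 + 9a − 8b)(6a + 9b + 8)(−6a + 3)
= (−6a − 9b − 8 + 54a^2 + 81ab + 72a − 48ab − 72b^2 − 64b)(−6a + 3)    [distributive law]
= (66a − 73b − 8 + 54a^2 + 33ab − 72b^2)(−6a + 3)    [combine like terms]
= −396a^2 + 198a + 438ab − 219b + 48a − 24 − 324a^3 + 162a^2 − 198a^2b + 99ab + 432ab^2 − 216b^2    [distributive law]
= −234a^2 + 246a + 537ab − 219b − 24 − 324a^3 − 198a^2b + 432ab^2 − 216b^2    [combine like terms]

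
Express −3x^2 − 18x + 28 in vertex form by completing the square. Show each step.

−3(x + 3)^2 + 55

−3x^2 − 18x + 28
= −3(x^2 + 6x) + 28    [factor out -3 from the x-terms]
= −3(x^2 + 6x + 9 − 9) + 28    [add and subtract 9 inside the bracket]
= −3(x + 3)^2 + 27 + 28    [perfect-square identity]
= −3(x + 3)^2 + 55    [combine constants]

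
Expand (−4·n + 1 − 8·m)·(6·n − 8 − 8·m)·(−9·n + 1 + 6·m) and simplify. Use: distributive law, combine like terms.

(−4·n + 1 − 8·m)·(6·n − 8 − 8·m)·(−9·n + 1 + 6·m)
= (−24·n^2 + 32·n + 32·m·n + 6·n − 8 − 8·m − 48·m·n + 64·m + 64·m^2)·(−9·n + 1 + 6·m)    [distributive law]
= (−24·n^2 + 38·n − 16·m·n − 8 + 56·m + 64·m^2)·(−9·n + 1 + 6·m)    [combine like terms]
= 216·n^3 − 24·n^2 − 144·m·n^2 − 342·n^2 + 38·n + 228·m·n + 144·m·n^2 − 16·m·n − 96·m^2·n + 72·n − 8 − 48·m − 504·m·n + 56·m + 336·m^2 − 576·m^2·n + 64·m^2 + 384·m^3    [distributive law]
= 216·n^3 − 366·n^2 + 110·n − 292·m·n − 672·m^2·n − 8 + 8·m + 400·m^2 + 384·m^3    [combine like terms]

216·n^3 − 366·n^2 + 110·n − 292·m·n − 672·m^2·n − 8 + 8·m + 400·m^2 + 384·m^3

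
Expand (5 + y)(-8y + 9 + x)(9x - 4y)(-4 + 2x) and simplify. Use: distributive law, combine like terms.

836xy - 634x²y - 496y² + 552xy² - 1620x + 630x² + 720y + 90x³ - 152x²y² - 128y³ + 64xy³ + 18x³y

(5 + y)(-8y + 9 + x)(9x - 4y)(-4 + 2x)
= (-40y + 45 + 5x - 8y² + 9y + xy)(9x - 4y)(-4 + 2x)    [distributive law]
= (-31y + 45 + 5x - 8y² + xy)(9x - 4y)(-4 + 2x)    [combine like terms]
= (-279xy + 124y² + 405x - 180y + 45x² - 20xy - 72xy² + 32y³ + 9x²y - 4xy²)(-4 + 2x)    [distributive law]
= (-299xy + 124y² + 405x - 180y + 45x² - 76xy² + 32y³ + 9x²y)(-4 + 2x)    [combine like terms]
= 1196xy - 598x²y - 496y² + 248xy² - 1620x + 810x² + 720y - 360xy - 180x² + 90x³ + 304xy² - 152x²y² - 128y³ + 64xy³ - 36x²y + 18x³y    [distributive law]
= 836xy - 634x²y - 496y² + 552xy² - 1620x + 630x² + 720y + 90x³ - 152x²y² - 128y³ + 64xy³ + 18x³y    [combine like terms]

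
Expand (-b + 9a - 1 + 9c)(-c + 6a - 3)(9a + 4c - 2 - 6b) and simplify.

-285abc + 58bc^2 + 166bc - 6b^2c - 378a^2b + 237ab + 36ab^2 - 24b - 18b^2 + 621a^2c + 99ac^2 - 456ac + 486a^3 - 405a^2 + 93a - 86c^2 + 64c - 6 - 36c^3

(-b + 9a - 1 + 9c)(-c + 6a - 3)(9a + 4c - 2 - 6b)
= (bc - 6ab + 3b - 9ac + 54a^2 - 27a + c - 6a + 3 - 9c^2 + 54ac - 27c)(9a + 4c - 2 - 6b)    [distributive law]
= (bc - 6ab + 3b + 45ac + 54a^2 - 33a - 26c + 3 - 9c^2)(9a + 4c - 2 - 6b)    [combine like terms]
= 9abc + 4bc^2 - 2bc - 6b^2c - 54a^2b - 24abc + 12ab + 36ab^2 + 27ab + 12bc - 6b - 18b^2 + 405a^2c + 180ac^2 - 90ac - 270abc + 486a^3 + 216a^2c - 108a^2 - 324a^2b - 297a^2 - 132ac + 66a + 198ab - 234ac - 104c^2 + 52c + 156bc + 27a + 12c - 6 - 18b - 81ac^2 - 36c^3 + 18c^2 + 54bc^2    [distributive law]
= -285abc + 58bc^2 + 166bc - 6b^2c - 378a^2b + 237ab + 36ab^2 - 24b - 18b^2 + 621a^2c + 99ac^2 - 456ac + 486a^3 - 405a^2 + 93a - 86c^2 + 64c - 6 - 36c^3    [combine like terms]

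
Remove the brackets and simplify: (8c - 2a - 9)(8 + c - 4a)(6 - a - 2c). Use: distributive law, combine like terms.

474c - 299ac - 62c^2 + 60ac^2 - 16c^3 + 18a^2c + 192a + 28a^2 - 8a^3 - 432

(8c - 2a - 9)(8 + c - 4a)(6 - a - 2c)
= (64c + 8c^2 - 32ac - 16a - 2ac + 8a^2 - 72 - 9c + 36a)(6 - a - 2c)    [distributive law]
= (55c + 8c^2 - 34ac + 20a + 8a^2 - 72)(6 - a - 2c)    [combine like terms]
= 330c - 55ac - 110c^2 + 48c^2 - 8ac^2 - 16c^3 - 204ac + 34a^2c + 68ac^2 + 120a - 20a^2 - 40ac + 48a^2 - 8a^3 - 16a^2c - 432 + 72a + 144c    [distributive law]
= 474c - 299ac - 62c^2 + 60ac^2 - 16c^3 + 18a^2c + 192a + 28a^2 - 8a^3 - 432    [combine like terms]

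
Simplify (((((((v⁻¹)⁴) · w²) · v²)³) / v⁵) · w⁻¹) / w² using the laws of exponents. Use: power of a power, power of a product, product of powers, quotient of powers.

v⁻¹¹w³

(((((((v⁻¹)⁴) · w²) · v²)³) / v⁵) · w⁻¹) / w²
= (((((((v⁻¹)⁴) · w²)³) · ((v²)³)) / v⁵) · w⁻¹) / w²    [power of a product]
= (((((((v⁻¹)⁴)³) · ((w²)³)) · ((v²)³)) / v⁵) · w⁻¹) / w²    [power of a product]
= ((((((v⁻¹)¹²) · ((w²)³)) · ((v²)³)) / v⁵) · w⁻¹) / w²    [power of a power]
= ((((v⁻¹² · ((w²)³)) · ((v²)³)) / v⁵) · w⁻¹) / w²    [power of a power]
= ((((v⁻¹² · w⁶) · ((v²)³)) / v⁵) · w⁻¹) / w²    [power of a power]
= ((((v⁻¹² · w⁶) · v⁶) / v⁵) · w⁻¹) / w²    [power of a power]
= v⁻¹¹w³    [quotient of powers; product of powers]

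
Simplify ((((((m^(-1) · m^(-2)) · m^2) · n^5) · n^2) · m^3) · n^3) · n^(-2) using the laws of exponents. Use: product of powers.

m^2·n^8

((((((m^(-1) · m^(-2)) · m^2) · n^5) · n^2) · m^3) · n^3) · n^(-2)
= (((((m^(-3) · m^2) · n^5) · n^2) · m^3) · n^3) · n^(-2)    [product of powers]
= ((((m^(-1) · n^5) · n^2) · m^3) · n^3) · n^(-2)    [product of powers]
= m^2·n^8    [product of powers]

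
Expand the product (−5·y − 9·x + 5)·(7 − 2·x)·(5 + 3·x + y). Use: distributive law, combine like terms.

(−5·y − 9·x + 5)·(7 − 2·x)·(5 + 3·x + y)
= (−35·y + 10·x·y − 63·x + 18·x² + 35 − 10·x)·(5 + 3·x + y)    [distributive law]
= (−35·y + 10·x·y − 73·x + 18·x² + 35)·(5 + 3·x + y)    [combine like terms]
= −175·y − 105·x·y − 35·y² + 50·x·y + 30·x²·y + 10·x·y² − 365·x − 219·x² − 73·x·y + 90·x² + 54·x³ + 18·x²·y + 175 + 105·x + 35·y    [distributive law]
= −140·y − 128·x·y − 35·y² + 48·x²·y + 10·x·y² − 260·x − 129·x² + 54·x³ + 175    [combine like terms]

−140·y − 128·x·y − 35·y² + 48·x²·y + 10·x·y² − 260·x − 129·x² + 54·x³ + 175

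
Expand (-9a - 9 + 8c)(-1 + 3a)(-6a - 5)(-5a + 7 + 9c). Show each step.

-81a^3 + 1521a^2 + 1539a^2c + 477a - 380ac - 810a^4 + 2178a^3c - 315 - 125c - 648ac^2 + 360c^2 - 1296a^2c^2

(-9a - 9 + 8c)(-1 + 3a)(-6a - 5)(-5a + 7 + 9c)
= (9a - 27a^2 + 9 - 27a - 8c + 24ac)(-6a - 5)(-5a + 7 + 9c)    [distributive law]
= (-18a - 27a^2 + 9 - 8c + 24ac)(-6a - 5)(-5a + 7 + 9c)    [combine like terms]
= (108a^2 + 90a + 162a^3 + 135a^2 - 54a - 45 + 48ac + 40c - 144a^2c - 120ac)(-5a + 7 + 9c)    [distributive law]
= (243a^2 + 36a + 162a^3 - 45 - 72ac + 40c - 144a^2c)(-5a + 7 + 9c)    [combine like terms]
= -1215a^3 + 1701a^2 + 2187a^2c - 180a^2 + 252a + 324ac - 810a^4 + 1134a^3 + 1458a^3c + 225a - 315 - 405c + 360a^2c - 504ac - 648ac^2 - 200ac + 280c + 360c^2 + 720a^3c - 1008a^2c - 1296a^2c^2    [distributive law]
= -81a^3 + 1521a^2 + 1539a^2c + 477a - 380ac - 810a^4 + 2178a^3c - 315 - 125c - 648ac^2 + 360c^2 - 1296a^2c^2    [combine like terms]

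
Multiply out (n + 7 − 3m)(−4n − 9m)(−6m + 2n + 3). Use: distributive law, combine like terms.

30mn^2 − 8n^3 − 68n^2 + 36m^2n + 51mn − 84n + 459m^2 − 189m − 162m^3

(n + 7 − 3m)(−4n − 9m)(−6m + 2n + 3)
= (−4n^2 − 9mn − 28n − 63m + 12mn + 27m^2)(−6m + 2n + 3)    [distributive law]
= (−4n^2 + 3mn − 28n − 63m + 27m^2)(−6m + 2n + 3)    [combine like terms]
= 24mn^2 − 8n^3 − 12n^2 − 18m^2n + 6mn^2 + 9mn + 168mn − 56n^2 − 84n + 378m^2 − 126mn − 189m − 162m^3 + 54m^2n + 81m^2    [distributive law]
= 30mn^2 − 8n^3 − 68n^2 + 36m^2n + 51mn − 84n + 459m^2 − 189m − 162m^3    [combine like terms]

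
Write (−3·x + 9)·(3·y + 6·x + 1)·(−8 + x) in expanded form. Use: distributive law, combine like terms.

(−3·x + 9)·(3·y + 6·x + 1)·(−8 + x)
= (−9·x·y − 18·x² − 3·x + 27·y + 54·x + 9)·(−8 + x)    [distributive law]
= (−9·x·y − 18·x² + 51·x + 27·y + 9)·(−8 + x)    [combine like terms]
= 72·x·y − 9·x²·y + 144·x² − 18·x³ − 408·x + 51·x² − 216·y + 27·x·y − 72 + 9·x    [distributive law]
= 99·x·y − 9·x²·y + 195·x² − 18·x³ − 399·x − 216·y − 72    [combine like terms]

99·x·y − 9·x²·y + 195·x² − 18·x³ − 399·x − 216·y − 72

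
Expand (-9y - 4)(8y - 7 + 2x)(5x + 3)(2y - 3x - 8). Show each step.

-720xy^3 + 900x^2y^2 + 3730xy^2 - 432y^3 + 1914y^2 + 337x^2y - 855xy - 576y + 270x^3y - 28x^2 - 1180x - 672 + 120x^3

(-9y - 4)(8y - 7 + 2x)(5x + 3)(2y - 3x - 8)
= (-72y^2 + 63y - 18xy - 32y + 28 - 8x)(5x + 3)(2y - 3x - 8)    [distributive law]
= (-72y^2 + 31y - 18xy + 28 - 8x)(5x + 3)(2y - 3x - 8)    [combine like terms]
= (-360xy^2 - 216y^2 + 155xy + 93y - 90x^2y - 54xy + 140x + 84 - 40x^2 - 24x)(2y - 3x - 8)    [distributive law]
= (-360xy^2 - 216y^2 + 101xy + 93y - 90x^2y + 116x + 84 - 40x^2)(2y - 3x - 8)    [combine like terms]
= -720xy^3 + 1080x^2y^2 + 2880xy^2 - 432y^3 + 648xy^2 + 1728y^2 + 202xy^2 - 303x^2y - 808xy + 186y^2 - 279xy - 744y - 180x^2y^2 + 270x^3y + 720x^2y + 232xy - 348x^2 - 928x + 168y - 252x - 672 - 80x^2y + 120x^3 + 320x^2    [distributive law]
= -720xy^3 + 900x^2y^2 + 3730xy^2 - 432y^3 + 1914y^2 + 337x^2y - 855xy - 576y + 270x^3y - 28x^2 - 1180x - 672 + 120x^3    [combine like terms]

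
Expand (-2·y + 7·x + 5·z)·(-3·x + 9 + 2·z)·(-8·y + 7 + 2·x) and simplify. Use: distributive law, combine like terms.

(-2·y + 7·x + 5·z)·(-3·x + 9 + 2·z)·(-8·y + 7 + 2·x)
= (6·x·y - 18·y - 4·y·z - 21·x^2 + 63·x + 14·x·z - 15·x·z + 45·z + 10·z^2)·(-8·y + 7 + 2·x)    [distributive law]
= (6·x·y - 18·y - 4·y·z - 21·x^2 + 63·x - x·z + 45·z + 10·z^2)·(-8·y + 7 + 2·x)    [combine like terms]
= -48·x·y^2 + 42·x·y + 12·x^2·y + 144·y^2 - 126·y - 36·x·y + 32·y^2·z - 28·y·z - 8·x·y·z + 168·x^2·y - 147·x^2 - 42·x^3 - 504·x·y + 441·x + 126·x^2 + 8·x·y·z - 7·x·z - 2·x^2·z - 360·y·z + 315·z + 90·x·z - 80·y·z^2 + 70·z^2 + 20·x·z^2    [distributive law]
= -48·x·y^2 - 498·x·y + 180·x^2·y + 144·y^2 - 126·y + 32·y^2·z - 388·y·z - 21·x^2 - 42·x^3 + 441·x + 83·x·z - 2·x^2·z + 315·z - 80·y·z^2 + 70·z^2 + 20·x·z^2    [combine like terms]

-48·x·y^2 - 498·x·y + 180·x^2·y + 144·y^2 - 126·y + 32·y^2·z - 388·y·z - 21·x^2 - 42·x^3 + 441·x + 83·x·z - 2·x^2·z + 315·z - 80·y·z^2 + 70·z^2 + 20·x·z^2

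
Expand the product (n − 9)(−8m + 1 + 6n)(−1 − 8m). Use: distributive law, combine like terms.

432mn + 64m²n + 53n − 6n² − 48mn² − 576m² + 9

(n − 9)(−8m + 1 + 6n)(−1 − 8m)
= (−8mn + n + 6n² + 72m − 9 − 54n)(−1 − 8m)    [distributive law]
= (−8mn − 53n + 6n² + 72m − 9)(−1 − 8m)    [combine like terms]
= 8mn + 64m²n + 53n + 424mn − 6n² − 48mn² − 72m − 576m² + 9 + 72m    [distributive law]
= 432mn + 64m²n + 53n − 6n² − 48mn² − 576m² + 9    [combine like terms]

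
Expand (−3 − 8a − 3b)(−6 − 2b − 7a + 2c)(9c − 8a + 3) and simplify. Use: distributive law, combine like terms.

(−3 − 8a − 3b)(−6 − 2b − 7a + 2c)(9c − 8a + 3)
= (18 + 6b + 21a − 6c + 48a + 16ab + 56a^2 − 16ac + 18b + 6b^2 + 21ab − 6bc)(9c − 8a + 3)    [distributive law]
= (18 + 24b + 69a − 6c + 37ab + 56a^2 − 16ac + 6b^2 − 6bc)(9c − 8a + 3)    [combine like terms]
= 162c − 144a + 54 + 216bc − 192ab + 72b + 621ac − 552a^2 + 207a − 54c^2 + 48ac − 18c + 333abc − 296a^2b + 111ab + 504a^2c − 448a^3 + 168a^2 − 144ac^2 + 128a^2c − 48ac + 54b^2c − 48ab^2 + 18b^2 − 54bc^2 + 48abc − 18bc    [distributive law]
= 144c + 63a + 54 + 198bc − 81ab + 72b + 621ac − 384a^2 − 54c^2 + 381abc − 296a^2b + 632a^2c − 448a^3 − 144ac^2 + 54b^2c − 48ab^2 + 18b^2 − 54bc^2    [combine like terms]

144c + 63a + 54 + 198bc − 81ab + 72b + 621ac − 384a^2 − 54c^2 + 381abc − 296a^2b + 632a^2c − 448a^3 − 144ac^2 + 54b^2c − 48ab^2 + 18b^2 − 54bc^2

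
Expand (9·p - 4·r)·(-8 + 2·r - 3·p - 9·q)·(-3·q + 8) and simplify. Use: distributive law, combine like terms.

-432·p·q - 576·p - 90·p·q·r + 240·p·r + 81·p^2·q - 216·p^2 + 243·p·q^2 + 192·q·r + 256·r + 24·q·r^2 - 64·r^2 - 108·q^2·r

(9·p - 4·r)·(-8 + 2·r - 3·p - 9·q)·(-3·q + 8)
= (-72·p + 18·p·r - 27·p^2 - 81·p·q + 32·r - 8·r^2 + 12·p·r + 36·q·r)·(-3·q + 8)    [distributive law]
= (-72·p + 30·p·r - 27·p^2 - 81·p·q + 32·r - 8·r^2 + 36·q·r)·(-3·q + 8)    [combine like terms]
= 216·p·q - 576·p - 90·p·q·r + 240·p·r + 81·p^2·q - 216·p^2 + 243·p·q^2 - 648·p·q - 96·q·r + 256·r + 24·q·r^2 - 64·r^2 - 108·q^2·r + 288·q·r    [distributive law]
= -432·p·q - 576·p - 90·p·q·r + 240·p·r + 81·p^2·q - 216·p^2 + 243·p·q^2 + 192·q·r + 256·r + 24·q·r^2 - 64·r^2 - 108·q^2·r    [combine like terms]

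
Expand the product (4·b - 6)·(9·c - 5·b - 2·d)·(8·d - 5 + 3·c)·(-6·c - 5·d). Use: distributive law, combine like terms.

(4·b - 6)·(9·c - 5·b - 2·d)·(8·d - 5 + 3·c)·(-6·c - 5·d)
= (36·b·c - 20·b^2 - 8·b·d - 54·c + 30·b + 12·d)·(8·d - 5 + 3·c)·(-6·c - 5·d)    [distributive law]
= (288·b·c·d - 180·b·c + 108·b·c^2 - 160·b^2·d + 100·b^2 - 60·b^2·c - 64·b·d^2 + 40·b·d - 24·b·c·d - 432·c·d + 270·c - 162·c^2 + 240·b·d - 150·b + 90·b·c + 96·d^2 - 60·d + 36·c·d)·(-6·c - 5·d)    [distributive law]
= (264·b·c·d - 90·b·c + 108·b·c^2 - 160·b^2·d + 100·b^2 - 60·b^2·c - 64·b·d^2 + 280·b·d - 396·c·d + 270·c - 162·c^2 - 150·b + 96·d^2 - 60·d)·(-6·c - 5·d)    [combine like terms]
= -1584·b·c^2·d - 1320·b·c·d^2 + 540·b·c^2 + 450·b·c·d - 648·b·c^3 - 540·b·c^2·d + 960·b^2·c·d + 800·b^2·d^2 - 600·b^2·c - 500·b^2·d + 360·b^2·c^2 + 300·b^2·c·d + 384·b·c·d^2 + 320·b·d^3 - 1680·b·c·d - 1400·b·d^2 + 2376·c^2·d + 1980·c·d^2 - 1620·c^2 - 1350·c·d + 972·c^3 + 810·c^2·d + 900·b·c + 750·b·d - 576·c·d^2 - 480·d^3 + 360·c·d + 300·d^2    [distributive law]
= -2124·b·c^2·d - 936·b·c·d^2 + 540·b·c^2 - 1230·b·c·d - 648·b·c^3 + 1260·b^2·c·d + 800·b^2·d^2 - 600·b^2·c - 500·b^2·d + 360·b^2·c^2 + 320·b·d^3 - 1400·b·d^2 + 3186·c^2·d + 1404·c·d^2 - 1620·c^2 - 990·c·d + 972·c^3 + 900·b·c + 750·b·d - 480·d^3 + 300·d^2    [combine like terms]

-2124·b·c^2·d - 936·b·c·d^2 + 540·b·c^2 - 1230·b·c·d - 648·b·c^3 + 1260·b^2·c·d + 800·b^2·d^2 - 600·b^2·c - 500·b^2·d + 360·b^2·c^2 + 320·b·d^3 - 1400·b·d^2 + 3186·c^2·d + 1404·c·d^2 - 1620·c^2 - 990·c·d + 972·c^3 + 900·b·c + 750·b·d - 480·d^3 + 300·d^2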